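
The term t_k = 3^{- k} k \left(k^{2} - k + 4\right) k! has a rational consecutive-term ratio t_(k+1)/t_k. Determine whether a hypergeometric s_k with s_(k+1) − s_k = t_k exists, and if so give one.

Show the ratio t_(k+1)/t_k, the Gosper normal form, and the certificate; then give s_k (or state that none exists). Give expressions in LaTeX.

Ratio r(k) = (k + 1)**2*(-k + (k + 1)**2 + 3)/(3*k*(k**2 - k + 4)).
So A=k/3 + 1/3 and B=1, with C=k**3 - k**2 + 4*k.
Solve (k/3 + 1/3)·f(k+1) − (1)·f(k) = k**3 - k**2 + 4*k.
Bound: deg f ≤ 2.
Solve for f: f(k) = 3*k*(k - 1) (degree 2 ≤ 2).
So s_k = (B(k−1)f/C)·t_k = (3*(k - 1)/(k**2 - k + 4))·t_k = 3**(1 - k)*k*(k - 1)*factorial(k).
Check: Δs_k = k*(k**2 - k + 4)*factorial(k)/3**k. ✓

s_k = 3^{1 - k} k \left(k - 1\right) k!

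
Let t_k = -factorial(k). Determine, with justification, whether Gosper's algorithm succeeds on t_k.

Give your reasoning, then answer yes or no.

t_(k+1)/t_k = k + 1.
Factor: A=k + 1; B=1; C=1.
Set up (k + 1)·f(k+1) − (1)·f(k) − (1) = 0.
Degrees (1,0,0) ⇒ d ≤ -1.
Bound -1 < 0, so the key equation has no polynomial solution.

No. Not Gosper-summable.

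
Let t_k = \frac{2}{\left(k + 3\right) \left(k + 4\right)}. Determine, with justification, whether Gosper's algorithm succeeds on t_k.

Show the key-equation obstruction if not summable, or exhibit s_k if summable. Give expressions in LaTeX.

Yes. s_k = \frac{2 k}{3 \left(k + 3\right)}.

Compute t_(k+1)/t_k: get (k + 3)/(k + 5).
Take A(k)=k + 3, B(k)=k + 5, C(k)=1.
Solve (k + 3)·f(k+1) − (k + 4)·f(k) = 1.
Bound: deg f ≤ 1.
Coefficient equations give f(k) = k/3.
Then R = B(k−1)f/C = k*(k + 4)/3, so s_k = R(k)·t_k = 2*k/(3*(k + 3)).
Verify: 2/(k**2 + 7*k + 12) matches t_k.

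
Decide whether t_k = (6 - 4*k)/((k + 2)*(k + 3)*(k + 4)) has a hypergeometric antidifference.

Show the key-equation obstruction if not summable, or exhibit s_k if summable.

Step 1: r(k) = (k + 2)*(2*k - 1)/((k + 5)*(2*k - 3)).
Normal form (A,B,C) = (k + 2, k + 5, k - 3/2).
Set up (k + 2)·f(k+1) − (k + 4)·f(k) − (k - 3/2) = 0.
Degrees (1,1,1) ⇒ d ≤ 2.
Solving with deg f ≤ 2: f(k) = k*(k - 19)/24.
Get s_k = R·t_k = -k*(k - 19)/(6*(k + 2)*(k + 3)) with R(k) = B(k−1)f(k)/C(k) = k*(k - 19)*(k + 4)/(12*(2*k - 3)).
s_(k+1) − s_k = 2*(3 - 2*k)/(k**3 + 9*k**2 + 26*k + 24) = t_k.

Yes. s_k = -k*(k - 19)/(6*(k + 2)*(k + 3)).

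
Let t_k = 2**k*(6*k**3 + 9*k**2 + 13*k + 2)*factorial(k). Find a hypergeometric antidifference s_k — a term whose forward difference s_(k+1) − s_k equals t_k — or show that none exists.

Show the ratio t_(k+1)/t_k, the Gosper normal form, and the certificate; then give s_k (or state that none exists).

s_k = 2**k*(3*k**2 - 3*k + 2)*factorial(k)

Compute t_(k+1)/t_k: get 2*(6*k**4 + 33*k**3 + 76*k**2 + 79*k + 30)/(6*k**3 + 9*k**2 + 13*k + 2).
So A=2*k + 2 and B=1, with C=k**3 + 3*k**2/2 + 13*k/6 + 1/3.
f must satisfy (2*k + 2)·f(k+1) − (1)·f(k) = k**3 + 3*k**2/2 + 13*k/6 + 1/3.
Bound: deg f ≤ 2.
Coefficient equations give f(k) = (3*k**2 - 3*k + 2)/6.
R(k) = B(k−1)·f(k)/C(k) = (3*k**2 - 3*k + 2)/(6*k**3 + 9*k**2 + 13*k + 2); s_k = R·t_k = 2**k*(3*k**2 - 3*k + 2)*factorial(k).
Δs = 2**k*(6*k**3 + 9*k**2 + 13*k + 2)*factorial(k), as required.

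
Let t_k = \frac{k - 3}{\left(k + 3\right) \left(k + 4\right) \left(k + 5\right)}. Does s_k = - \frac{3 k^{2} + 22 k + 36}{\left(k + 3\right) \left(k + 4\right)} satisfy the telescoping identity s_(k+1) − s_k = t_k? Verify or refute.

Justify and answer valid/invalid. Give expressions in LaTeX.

s_(k+1) = (-22*k - 3*(k + 1)**2 - 58)/((k + 4)*(k + 5))
s_(k+1) − s_k = (k - 3)/(k**3 + 12*k**2 + 47*k + 60)
(s_(k+1) − s_k) − t_k = 0

valid; difference matches t_k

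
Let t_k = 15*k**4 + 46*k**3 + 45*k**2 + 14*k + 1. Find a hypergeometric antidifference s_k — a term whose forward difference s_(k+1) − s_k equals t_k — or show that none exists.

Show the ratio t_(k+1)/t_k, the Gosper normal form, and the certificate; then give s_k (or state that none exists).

s_k = k*(3*k**4 + 4*k**3 - 3*k**2 - 4*k + 1)

Compute t_(k+1)/t_k: get (15*k**4 + 106*k**3 + 273*k**2 + 302*k + 121)/(15*k**4 + 46*k**3 + 45*k**2 + 14*k + 1).
Factor: A=1; B=1; C=k**4 + 46*k**3/15 + 3*k**2 + 14*k/15 + 1/15.
Set up (1)·f(k+1) − (1)·f(k) − (k**4 + 46*k**3/15 + 3*k**2 + 14*k/15 + 1/15) = 0.
Bound: deg f ≤ 5.
Solve for f: f(k) = k*(3*k**4 + 4*k**3 - 3*k**2 - 4*k + 1)/15 (degree 5 ≤ 5).
Then R = B(k−1)f/C = k*(3*k**4 + 4*k**3 - 3*k**2 - 4*k + 1)/(15*k**4 + 46*k**3 + 45*k**2 + 14*k + 1), so s_k = R(k)·t_k = k*(3*k**4 + 4*k**3 - 3*k**2 - 4*k + 1).
Δs = 15*k**4 + 46*k**3 + 45*k**2 + 14*k + 1, as required.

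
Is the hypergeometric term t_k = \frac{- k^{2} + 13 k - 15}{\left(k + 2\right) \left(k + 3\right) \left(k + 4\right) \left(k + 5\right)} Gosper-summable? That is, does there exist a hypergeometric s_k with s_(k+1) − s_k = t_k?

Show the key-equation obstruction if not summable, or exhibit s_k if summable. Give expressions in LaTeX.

The ratio is (k + 2)*(-13*k + (k + 1)**2 + 2)/((k + 6)*(k**2 - 13*k + 15)).
A = k + 2, B = k + 6, C = k**2 - 13*k + 15.
f must satisfy (k + 2)·f(k+1) − (k + 5)·f(k) = k**2 - 13*k + 15.
deg f ≤ 3 (via 1,1,2).
Solving with deg f ≤ 3: f(k) = k*(k**2 + k + 58)/8.
So s_k = (B(k−1)f/C)·t_k = (k*(k + 5)*(k**2 + k + 58)/(8*(k**2 - 13*k + 15)))·t_k = k*(-k**2 - k - 58)/(8*(k + 2)*(k + 3)*(k + 4)).
s_(k+1) − s_k = (-k**2 + 13*k - 15)/(k**4 + 14*k**3 + 71*k**2 + 154*k + 120) = t_k.

Yes. s_k = \frac{k \left(- k^{2} - k - 58\right)}{8 \left(k + 2\right) \left(k + 3\right) \left(k + 4\right)}.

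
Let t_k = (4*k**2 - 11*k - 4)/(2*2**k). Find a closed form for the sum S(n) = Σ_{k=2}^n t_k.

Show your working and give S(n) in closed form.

S(n) = 2**(-n - 2)*(7*2**n - 8*n**2 - 10*n + 4)

The ratio is (4*k**2 - 3*k - 11)/(2*(4*k**2 - 11*k - 4)).
A = 1/2, B = 1, C = k**2 - 11*k/4 - 1.
Solve (1/2)·f(k+1) − (1)·f(k) = k**2 - 11*k/4 - 1.
d = 2 from the (0,0,2) case.
Solve for f: f(k) = -(4*k**2 - 3*k - 3)/2 (degree 2 ≤ 2).
Certificate R = B(k−1)f/C = -2*(4*k**2 - 3*k - 3)/(4*k**2 - 11*k - 4) gives s_k = (-4*k**2 + 3*k + 3)/2**k.
Verify: (4*k**2 - 11*k - 4)/(2*2**k) matches t_k.
Evaluate: s_(n+1) = 2**(-n - 1)*(-4*n**2 - 5*n + 2); subtract s_(2) = -7/4 ⇒ S(n) = 2**(-n - 2)*(7*2**n - 8*n**2 - 10*n + 4).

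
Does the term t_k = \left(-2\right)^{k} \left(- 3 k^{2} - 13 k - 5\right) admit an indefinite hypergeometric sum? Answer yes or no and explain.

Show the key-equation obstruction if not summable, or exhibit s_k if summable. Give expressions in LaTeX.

Yes. s_k = \left(-2\right)^{k} \left(k^{2} + 3 k - 1\right).

Ratio r(k) = 2*(-3*k**2 - 19*k - 21)/(3*k**2 + 13*k + 5).
A = -2, B = 1, C = k**2 + 13*k/3 + 5/3.
Set up (-2)·f(k+1) − (1)·f(k) − (k**2 + 13*k/3 + 5/3) = 0.
d = 2 from the (0,0,2) case.
Solving with deg f ≤ 2: f(k) = -(k**2 + 3*k - 1)/3.
R(k) = B(k−1)·f(k)/C(k) = -(k**2 + 3*k - 1)/(3*k**2 + 13*k + 5); s_k = R·t_k = (-2)**k*(k**2 + 3*k - 1).
s_(k+1) − s_k = (-2)**k*(-3*k**2 - 13*k - 5) = t_k.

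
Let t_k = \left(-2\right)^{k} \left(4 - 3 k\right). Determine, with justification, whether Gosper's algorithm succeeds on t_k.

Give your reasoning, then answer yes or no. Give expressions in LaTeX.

t_(k+1)/t_k = 2*(1 - 3*k)/(3*k - 4).
Take A(k)=-2, B(k)=1, C(k)=k - 4/3.
f must satisfy (-2)·f(k+1) − (1)·f(k) = k - 4/3.
Bound: deg f ≤ 1.
A polynomial solution: f(k) = -(k - 2)/3.
So s_k = (B(k−1)f/C)·t_k = (-(k - 2)/(3*k - 4))·t_k = (-2)**k*(k - 2).
Check: Δs_k = (-2)**k*(4 - 3*k). ✓

Yes. s_k = \left(-2\right)^{k} \left(k - 2\right).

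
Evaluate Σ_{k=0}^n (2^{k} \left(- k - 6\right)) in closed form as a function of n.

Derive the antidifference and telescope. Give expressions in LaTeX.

The ratio is 2*(k + 7)/(k + 6).
A = 2, B = 1, C = k + 6.
Set up (2)·f(k+1) − (1)·f(k) − (k + 6) = 0.
From deg A=0, deg B=0, deg C=1: d=1.
Coefficient equations give f(k) = k + 4.
Get s_k = R·t_k = 2**k*(-k - 4) with R(k) = B(k−1)f(k)/C(k) = (k + 4)/(k + 6).
Δs = 2**k*(-k - 6), as required.
Telescope: S(n) = s_(n+1) − s_(0) = 2**(n + 1)*(-n - 5) − (-4) = -2*2**n*n - 10*2**n + 4.

S(n) = - 2 \cdot 2^{n} n - 10 \cdot 2^{n} + 4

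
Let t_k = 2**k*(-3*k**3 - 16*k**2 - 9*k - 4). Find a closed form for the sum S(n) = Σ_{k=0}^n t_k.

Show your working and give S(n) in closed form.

r(k) = 2*(3*k**3 + 25*k**2 + 50*k + 32)/(3*k**3 + 16*k**2 + 9*k + 4) after simplifying.
Gosper form: A/B · C(k+1)/C(k) with A=2, B=1, C=k**3 + 16*k**2/3 + 3*k + 4/3.
f must satisfy (2)·f(k+1) − (1)·f(k) = k**3 + 16*k**2/3 + 3*k + 4/3.
Degrees (0,0,3) ⇒ d ≤ 3.
Solve for f: f(k) = (k + 1)*(3*k**2 - 5*k + 4)/3 (degree 3 ≤ 3).
Get s_k = R·t_k = 2**k*(-3*k**3 + 2*k**2 + k - 4) with R(k) = B(k−1)f(k)/C(k) = (k + 1)*(3*k**2 - 5*k + 4)/(3*k**3 + 16*k**2 + 9*k + 4).
Check: Δs_k = 2**k*(-3*k**3 - 16*k**2 - 9*k - 4). ✓
Σ_(k=0)^n t_k = s_(n+1) − s_(0) = (2**(n + 1)*(-3*n**3 - 7*n**2 - 4*n - 4)) − (-4), i.e. -6*2**n*n**3 - 14*2**n*n**2 - 8*2**n*n - 8*2**n + 4.

S(n) = -6*2**n*n**3 - 14*2**n*n**2 - 8*2**n*n - 8*2**n + 4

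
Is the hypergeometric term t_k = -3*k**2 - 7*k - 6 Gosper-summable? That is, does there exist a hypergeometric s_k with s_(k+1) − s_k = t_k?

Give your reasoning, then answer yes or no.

Yes. s_k = k*(-k**2 - 2*k - 3).

t_(k+1)/t_k = (3*k**2 + 13*k + 16)/(3*k**2 + 7*k + 6).
A = 1, B = 1, C = k**2 + 7*k/3 + 2.
f must satisfy (1)·f(k+1) − (1)·f(k) = k**2 + 7*k/3 + 2.
deg f ≤ 3 (via 0,0,2).
Match coefficients ⇒ f(k) = k*(k**2 + 2*k + 3)/3.
So s_k = (B(k−1)f/C)·t_k = (k*(k**2 + 2*k + 3)/(3*k**2 + 7*k + 6))·t_k = k*(-k**2 - 2*k - 3).
Δs = -3*k**2 - 7*k - 6, as required.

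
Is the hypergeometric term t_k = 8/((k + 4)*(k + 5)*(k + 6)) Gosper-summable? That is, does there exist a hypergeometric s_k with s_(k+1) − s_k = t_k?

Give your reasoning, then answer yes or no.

Yes. s_k = k*(k + 9)/(5*(k + 4)*(k + 5)).

Compute t_(k+1)/t_k: get (k + 4)/(k + 7).
Factor: A=k + 4; B=k + 7; C=1.
f must satisfy (k + 4)·f(k+1) − (k + 6)·f(k) = 1.
d = 2 from the (1,1,0) case.
Coefficient equations give f(k) = k*(k + 9)/40.
Certificate R = B(k−1)f/C = k*(k + 6)*(k + 9)/40 gives s_k = k*(k + 9)/(5*(k + 4)*(k + 5)).
Verify: 8/(k**3 + 15*k**2 + 74*k + 120) matches t_k.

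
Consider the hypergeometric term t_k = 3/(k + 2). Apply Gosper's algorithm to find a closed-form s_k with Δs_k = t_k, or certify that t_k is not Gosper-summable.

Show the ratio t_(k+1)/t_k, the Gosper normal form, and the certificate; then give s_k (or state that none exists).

Step 1: r(k) = (k + 2)/(k + 3).
So A=k + 2 and B=k + 3, with C=1.
Need (k + 2)·f(k+1) − (k + 2)·f(k) = 1.
Bound: deg f ≤ 0.
Generic f = c0 gives residual -1; -1 = 0 cannot hold, so t_k is not Gosper-summable.

none (Gosper's algorithm certifies no s_k)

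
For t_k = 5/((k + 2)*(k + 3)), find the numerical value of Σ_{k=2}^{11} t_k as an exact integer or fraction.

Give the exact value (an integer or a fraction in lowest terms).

Σ = 25/28

The ratio is (k + 2)/(k + 4).
Take A(k)=k + 2, B(k)=k + 4, C(k)=1.
Need (k + 2)·f(k+1) − (k + 3)·f(k) = 1.
Degrees (1,1,0) ⇒ d ≤ 1.
Solving with deg f ≤ 1: f(k) = k/2.
R(k) = B(k−1)·f(k)/C(k) = k*(k + 3)/2; s_k = R·t_k = 5*k/(2*(k + 2)).
Check: Δs_k = 5/(k**2 + 5*k + 6). ✓
Telescoping: Σ = s_(12) − s_(2) = 15/7 − (5/4) = 25/28.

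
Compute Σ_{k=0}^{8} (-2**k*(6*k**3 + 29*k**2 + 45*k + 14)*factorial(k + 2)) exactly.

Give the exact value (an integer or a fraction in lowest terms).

Σ = -5109350400004

t_(k+1)/t_k = 2*(6*k**4 + 65*k**3 + 262*k**2 + 457*k + 282)/(6*k**3 + 29*k**2 + 45*k + 14).
Take A(k)=2*k + 6, B(k)=1, C(k)=k**3 + 29*k**2/6 + 15*k/2 + 7/3.
Solve (2*k + 6)·f(k+1) − (1)·f(k) = k**3 + 29*k**2/6 + 15*k/2 + 7/3.
Degrees (1,0,3) ⇒ d ≤ 2.
Solve for f: f(k) = (k + 1)*(3*k - 2)/6 (degree 2 ≤ 2).
Then R = B(k−1)f/C = (k + 1)*(3*k - 2)/(6*k**3 + 29*k**2 + 45*k + 14), so s_k = R(k)·t_k = -2**k*(k + 1)*(3*k - 2)*factorial(k + 2).
Check: Δs_k = -2**k*(6*k**3 + 29*k**2 + 45*k + 14)*factorial(k + 2). ✓
Telescoping: Σ = s_(9) − s_(0) = -5109350400000 − (4) = -5109350400004.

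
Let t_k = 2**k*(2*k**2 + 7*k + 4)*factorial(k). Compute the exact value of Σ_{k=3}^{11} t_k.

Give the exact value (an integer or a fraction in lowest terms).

Σ = 27467867750160

r(k) = 2*(2*k**3 + 13*k**2 + 24*k + 13)/(2*k**2 + 7*k + 4) after simplifying.
A = 2*k + 2, B = 1, C = k**2 + 7*k/2 + 2.
Solve (2*k + 2)·f(k+1) − (1)·f(k) = k**2 + 7*k/2 + 2.
Degrees (1,0,2) ⇒ d ≤ 1.
Match coefficients ⇒ f(k) = (k + 2)/2.
Then R = B(k−1)f/C = (k + 2)/(2*k**2 + 7*k + 4), so s_k = R(k)·t_k = 2**k*(k + 2)*factorial(k).
s_(k+1) − s_k = 2**k*(2*k**2 + 7*k + 4)*factorial(k) = t_k.
Telescoping: Σ = s_(12) − s_(3) = 27467867750400 − (240) = 27467867750160.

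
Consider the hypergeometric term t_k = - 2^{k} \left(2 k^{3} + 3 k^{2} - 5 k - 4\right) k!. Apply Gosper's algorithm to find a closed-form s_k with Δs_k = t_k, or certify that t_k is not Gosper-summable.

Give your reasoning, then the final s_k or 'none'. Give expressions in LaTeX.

The ratio is 2*(2*k**4 + 11*k**3 + 16*k**2 + 3*k - 4)/(2*k**3 + 3*k**2 - 5*k - 4).
So A=2*k + 2 and B=1, with C=k**3 + 3*k**2/2 - 5*k/2 - 2.
Solve (2*k + 2)·f(k+1) − (1)·f(k) = k**3 + 3*k**2/2 - 5*k/2 - 2.
From deg A=1, deg B=0, deg C=3: d=2.
Solve for f: f(k) = (k**2 - k - 4)/2 (degree 2 ≤ 2).
R(k) = B(k−1)·f(k)/C(k) = (k**2 - k - 4)/(2*k**3 + 3*k**2 - 5*k - 4); s_k = R·t_k = 2**k*(-k**2 + k + 4)*factorial(k).
Verify: -2**k*(2*k**3 + 3*k**2 - 5*k - 4)*factorial(k) matches t_k.

s_k = 2^{k} \left(- k^{2} + k + 4\right) k!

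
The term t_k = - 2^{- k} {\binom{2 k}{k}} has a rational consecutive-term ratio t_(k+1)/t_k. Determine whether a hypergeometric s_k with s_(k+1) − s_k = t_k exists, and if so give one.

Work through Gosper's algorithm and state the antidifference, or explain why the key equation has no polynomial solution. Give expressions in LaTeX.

no hypergeometric antidifference exists

Ratio r(k) = (2*k + 1)/(k + 1).
Factor: A=2*k + 1; B=k + 1; C=1.
Solve (2*k + 1)·f(k+1) − (k)·f(k) = 1.
Bound: deg f ≤ -1.
d = -1 < 0 ⇒ no nonzero polynomial f; not summable.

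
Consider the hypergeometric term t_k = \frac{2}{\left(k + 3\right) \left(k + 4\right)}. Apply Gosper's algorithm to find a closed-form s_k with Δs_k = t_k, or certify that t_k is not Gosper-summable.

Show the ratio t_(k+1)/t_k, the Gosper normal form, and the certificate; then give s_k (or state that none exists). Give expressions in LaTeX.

s_k = \frac{2 k}{3 \left(k + 3\right)}

Step 1: r(k) = (k + 3)/(k + 5).
So A=k + 3 and B=k + 5, with C=1.
Need (k + 3)·f(k+1) − (k + 4)·f(k) = 1.
d = 1 from the (1,1,0) case.
Match coefficients ⇒ f(k) = k/3.
Get s_k = R·t_k = 2*k/(3*(k + 3)) with R(k) = B(k−1)f(k)/C(k) = k*(k + 4)/3.
Δs = 2/(k**2 + 7*k + 12), as required.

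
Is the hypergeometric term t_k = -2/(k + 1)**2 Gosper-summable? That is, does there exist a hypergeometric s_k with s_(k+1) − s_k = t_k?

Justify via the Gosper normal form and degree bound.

Step 1: r(k) = (k + 1)**2/(k + 2)**2.
A = k**2 + 2*k + 1, B = k**2 + 4*k + 4, C = 1.
Solve (k**2 + 2*k + 1)·f(k+1) − (k**2 + 2*k + 1)·f(k) = 1.
Degrees (2,2,0) ⇒ d ≤ 0.
Put f(k) = c0: A·f(k+1) − B(k−1)·f(k) − C = -1; need -1 = 0 — inconsistent ⇒ no f, not summable.

No — the linear system for f has no solution.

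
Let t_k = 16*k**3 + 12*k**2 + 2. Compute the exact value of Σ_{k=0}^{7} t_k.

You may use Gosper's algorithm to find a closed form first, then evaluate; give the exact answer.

Compute t_(k+1)/t_k: get (8*(k + 1)**3 + 6*(k + 1)**2 + 1)/(8*k**3 + 6*k**2 + 1).
Factor: A=1; B=1; C=k**3 + 3*k**2/4 + 1/8.
Solve (1)·f(k+1) − (1)·f(k) = k**3 + 3*k**2/4 + 1/8.
Degrees (0,0,3) ⇒ d ≤ 4.
Solve for f: f(k) = k*(2*k**3 - 2*k**2 - k + 2)/8 (degree 4 ≤ 4).
Certificate R = B(k−1)f/C = k*(2*k**3 - 2*k**2 - k + 2)/(8*k**3 + 6*k**2 + 1) gives s_k = 2*k*(2*k**3 - 2*k**2 - k + 2).
Δs = 16*k**3 + 12*k**2 + 2, as required.
Evaluate s at k=8 and k=0: 14240 and 0; difference 14240.

Σ = 14240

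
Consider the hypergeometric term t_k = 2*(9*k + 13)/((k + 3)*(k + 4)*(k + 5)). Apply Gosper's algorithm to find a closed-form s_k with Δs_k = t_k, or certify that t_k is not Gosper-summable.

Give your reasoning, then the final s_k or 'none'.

Step 1: r(k) = (k + 3)*(9*k + 22)/((k + 6)*(9*k + 13)).
So A=k + 3 and B=k + 6, with C=k + 13/9.
f must satisfy (k + 3)·f(k+1) − (k + 5)·f(k) = k + 13/9.
deg f ≤ 2 (via 1,1,1).
Match coefficients ⇒ f(k) = k*(5*k + 8)/27.
Get s_k = R·t_k = 2*k*(5*k + 8)/(3*(k + 3)*(k + 4)) with R(k) = B(k−1)f(k)/C(k) = k*(k + 5)*(5*k + 8)/(3*(9*k + 13)).
s_(k+1) − s_k = 2*(9*k + 13)/(k**3 + 12*k**2 + 47*k + 60) = t_k.

s_k = 2*k*(5*k + 8)/(3*(k + 3)*(k + 4))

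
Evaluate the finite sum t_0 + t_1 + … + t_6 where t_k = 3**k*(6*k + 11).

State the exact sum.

Ratio r(k) = 3*(6*k + 17)/(6*k + 11).
So A=3 and B=1, with C=k + 11/6.
Need (3)·f(k+1) − (1)·f(k) = k + 11/6.
d = 1 from the (0,0,1) case.
Match coefficients ⇒ f(k) = (3*k + 1)/6.
So s_k = (B(k−1)f/C)·t_k = ((3*k + 1)/(6*k + 11))·t_k = 3**k*(3*k + 1).
s_(k+1) − s_k = 3**k*(6*k + 11) = t_k.
Sum = s_(7) − s_(0); s_(7) = 48114, s_(0) = 1 ⇒ 48113.

Σ = 48113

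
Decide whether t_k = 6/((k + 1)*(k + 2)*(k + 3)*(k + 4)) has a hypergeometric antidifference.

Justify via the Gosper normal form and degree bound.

Yes. s_k = k*(k**2 + 6*k + 11)/(3*(k + 1)*(k + 2)*(k + 3)).

The ratio is (k + 1)/(k + 5).
Normal form (A,B,C) = (k + 1, k + 5, 1).
Need (k + 1)·f(k+1) − (k + 4)·f(k) = 1.
From deg A=1, deg B=1, deg C=0: d=3.
Match coefficients ⇒ f(k) = k*(k**2 + 6*k + 11)/18.
Get s_k = R·t_k = k*(k**2 + 6*k + 11)/(3*(k + 1)*(k + 2)*(k + 3)) with R(k) = B(k−1)f(k)/C(k) = k*(k + 4)*(k**2 + 6*k + 11)/18.
Check: Δs_k = 6/(k**4 + 10*k**3 + 35*k**2 + 50*k + 24). ✓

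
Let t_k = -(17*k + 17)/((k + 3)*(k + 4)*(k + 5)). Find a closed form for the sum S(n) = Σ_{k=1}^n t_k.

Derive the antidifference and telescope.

The ratio is (k + 2)*(k + 3)/((k + 1)*(k + 6)).
A = k + 3, B = k + 6, C = k + 1.
Key eq: (k + 3)·f(k+1) = (k + 5)·f(k) + (k + 1).
From deg A=1, deg B=1, deg C=1: d=2.
Match coefficients ⇒ f(k) = k*(k + 1)/6.
Get s_k = R·t_k = -17*k*(k + 1)/(6*(k + 3)*(k + 4)) with R(k) = B(k−1)f(k)/C(k) = k*(k + 5)/6.
Verify: 17*(-k - 1)/(k**3 + 12*k**2 + 47*k + 60) matches t_k.
Evaluate: s_(n+1) = 17*(-n**2 - 3*n - 2)/(6*(n**2 + 9*n + 20)); subtract s_(1) = -17/60 ⇒ S(n) = 17*n*(-3*n - 7)/(20*(n**2 + 9*n + 20)).

S(n) = 17*n*(-3*n - 7)/(20*(n**2 + 9*n + 20))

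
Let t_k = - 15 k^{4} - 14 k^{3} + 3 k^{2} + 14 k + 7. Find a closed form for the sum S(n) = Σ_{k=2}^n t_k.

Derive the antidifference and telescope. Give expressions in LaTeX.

S(n) = - 3 n^{5} - 11 n^{4} - 11 n^{3} + 5 n^{2} + 15 n + 5

Compute t_(k+1)/t_k: get (15*k**4 + 74*k**3 + 129*k**2 + 82*k + 5)/(15*k**4 + 14*k**3 - 3*k**2 - 14*k - 7).
Factor: A=1; B=1; C=k**4 + 14*k**3/15 - k**2/5 - 14*k/15 - 7/15.
f must satisfy (1)·f(k+1) − (1)·f(k) = k**4 + 14*k**3/15 - k**2/5 - 14*k/15 - 7/15.
From deg A=0, deg B=0, deg C=4: d=5.
Match coefficients ⇒ f(k) = k*(3*k**4 - 4*k**3 - 3*k**2 - 2*k - 1)/15.
So s_k = (B(k−1)f/C)·t_k = (k*(3*k**4 - 4*k**3 - 3*k**2 - 2*k - 1)/(15*k**4 + 14*k**3 - 3*k**2 - 14*k - 7))·t_k = k*(-3*k**4 + 4*k**3 + 3*k**2 + 2*k + 1).
s_(k+1) − s_k = -15*k**4 - 14*k**3 + 3*k**2 + 14*k + 7 = t_k.
Telescope: S(n) = s_(n+1) − s_(2) = -3*n**5 - 11*n**4 - 11*n**3 + 5*n**2 + 15*n + 7 − (2) = -3*n**5 - 11*n**4 - 11*n**3 + 5*n**2 + 15*n + 5.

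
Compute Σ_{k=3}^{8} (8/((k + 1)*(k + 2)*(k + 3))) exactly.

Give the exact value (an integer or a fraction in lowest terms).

Σ = 9/55

t_(k+1)/t_k = (k + 1)/(k + 4).
So A=k + 1 and B=k + 4, with C=1.
Key eq: (k + 1)·f(k+1) = (k + 3)·f(k) + (1).
From deg A=1, deg B=1, deg C=0: d=2.
Solving with deg f ≤ 2: f(k) = k*(k + 3)/4.
So s_k = (B(k−1)f/C)·t_k = (k*(k + 3)**2/4)·t_k = 2*k*(k + 3)/((k + 1)*(k + 2)).
Verify: 8/(k**3 + 6*k**2 + 11*k + 6) matches t_k.
Sum = s_(9) − s_(3); s_(9) = 108/55, s_(3) = 9/5 ⇒ 9/55.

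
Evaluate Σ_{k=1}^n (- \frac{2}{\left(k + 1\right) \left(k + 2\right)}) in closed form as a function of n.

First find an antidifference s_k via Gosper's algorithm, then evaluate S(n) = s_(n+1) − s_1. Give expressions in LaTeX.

S(n) = - \frac{n}{n + 2}

Ratio r(k) = (k + 1)/(k + 3).
Normal form (A,B,C) = (k + 1, k + 3, 1).
Key eq: (k + 1)·f(k+1) = (k + 2)·f(k) + (1).
From deg A=1, deg B=1, deg C=0: d=1.
Match coefficients ⇒ f(k) = k.
Then R = B(k−1)f/C = k*(k + 2), so s_k = R(k)·t_k = -2*k/(k + 1).
s_(k+1) − s_k = -2/(k**2 + 3*k + 2) = t_k.
Telescope: S(n) = s_(n+1) − s_(1) = 2*(-n - 1)/(n + 2) − (-1) = -n/(n + 2).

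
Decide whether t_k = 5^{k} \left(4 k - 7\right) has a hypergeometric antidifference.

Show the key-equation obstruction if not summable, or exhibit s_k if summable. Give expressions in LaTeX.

Yes. s_k = 5^{k} \left(k - 3\right).

r(k) = 5*(4*k - 3)/(4*k - 7) after simplifying.
Take A(k)=5, B(k)=1, C(k)=k - 7/4.
Key eq: (5)·f(k+1) = (1)·f(k) + (k - 7/4).
deg f ≤ 1 (via 0,0,1).
Coefficient equations give f(k) = (k - 3)/4.
Certificate R = B(k−1)f/C = (k - 3)/(4*k - 7) gives s_k = 5**k*(k - 3).
Verify: 5**k*(4*k - 7) matches t_k.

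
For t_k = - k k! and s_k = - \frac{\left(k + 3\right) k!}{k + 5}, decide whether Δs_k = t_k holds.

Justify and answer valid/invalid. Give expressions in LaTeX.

s_(k+1) = -(k + 4)*factorial(k + 1)/(k + 6)
s_(k+1) − s_k = -(k**3 + 9*k**2 + 20*k + 2)*factorial(k)/((k + 5)*(k + 6))
(s_(k+1) − s_k) − t_k = 2*(k**2 + 5*k - 1)*factorial(k)/((k + 5)*(k + 6))

Invalid: residual \frac{2 \left(k^{2} + 5 k - 1\right) k!}{\left(k + 5\right) \left(k + 6\right)} ≠ 0.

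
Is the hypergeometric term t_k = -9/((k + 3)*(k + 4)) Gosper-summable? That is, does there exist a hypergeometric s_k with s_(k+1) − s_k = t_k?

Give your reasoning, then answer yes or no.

Yes. s_k = -3*k/(k + 3).

Step 1: r(k) = (k + 3)/(k + 5).
Take A(k)=k + 3, B(k)=k + 5, C(k)=1.
f must satisfy (k + 3)·f(k+1) − (k + 4)·f(k) = 1.
Degrees (1,1,0) ⇒ d ≤ 1.
Match coefficients ⇒ f(k) = k/3.
R(k) = B(k−1)·f(k)/C(k) = k*(k + 4)/3; s_k = R·t_k = -3*k/(k + 3).
Δs = -9/(k**2 + 7*k + 12), as required.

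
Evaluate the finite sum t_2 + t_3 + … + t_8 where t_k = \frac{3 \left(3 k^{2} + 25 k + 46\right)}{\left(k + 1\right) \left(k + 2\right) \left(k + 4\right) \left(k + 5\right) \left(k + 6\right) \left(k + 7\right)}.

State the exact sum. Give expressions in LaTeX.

Σ = 301/15600

The ratio is (k + 1)*(k + 4)*(25*k + 3*(k + 1)**2 + 71)/((k + 3)*(k + 8)*(3*k**2 + 25*k + 46)).
Gosper form: A/B · C(k+1)/C(k) with A=k + 1, B=k + 8, C=k**3 + 34*k**2/3 + 121*k/3 + 46.
f must satisfy (k + 1)·f(k+1) − (k + 7)·f(k) = k**3 + 34*k**2/3 + 121*k/3 + 46.
From deg A=1, deg B=1, deg C=3: d=6.
Match coefficients ⇒ f(k) = k*(k + 2)*(k + 3)*(k + 5)*(k**2 + 11*k + 34)/72.
R(k) = B(k−1)·f(k)/C(k) = k*(k + 2)*(k + 5)*(k + 7)*(k**2 + 11*k + 34)/(24*(3*k**2 + 25*k + 46)); s_k = R·t_k = k*(k**2 + 11*k + 34)/(8*(k**3 + 11*k**2 + 34*k + 24)).
Δs = 3*(3*k**2 + 25*k + 46)/(k**6 + 25*k**5 + 247*k**4 + 1219*k**3 + 3112*k**2 + 3796*k + 1680), as required.
Evaluate s at k=9 and k=2: 321/2600 and 5/48; difference 301/15600.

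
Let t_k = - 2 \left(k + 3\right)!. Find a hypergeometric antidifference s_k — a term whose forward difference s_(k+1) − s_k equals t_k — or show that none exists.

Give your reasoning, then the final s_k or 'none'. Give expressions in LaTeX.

The ratio is k + 4.
So A=k + 4 and B=1, with C=1.
Solve (k + 4)·f(k+1) − (1)·f(k) = 1.
From deg A=1, deg B=0, deg C=0: d=-1.
Negative degree bound (-1): no f exists, t_k not Gosper-summable.

not Gosper-summable; s_k does not exist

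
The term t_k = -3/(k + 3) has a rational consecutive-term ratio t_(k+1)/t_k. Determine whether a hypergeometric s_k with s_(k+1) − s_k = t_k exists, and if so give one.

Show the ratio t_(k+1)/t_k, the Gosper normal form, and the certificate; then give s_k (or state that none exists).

t_(k+1)/t_k = (k + 3)/(k + 4).
Take A(k)=k + 3, B(k)=k + 4, C(k)=1.
Solve (k + 3)·f(k+1) − (k + 3)·f(k) = 1.
Degrees (1,1,0) ⇒ d ≤ 0.
Put f(k) = c0: A·f(k+1) − B(k−1)·f(k) − C = -1; need -1 = 0 — inconsistent ⇒ no f, not summable.

none — t_k is not Gosper-summable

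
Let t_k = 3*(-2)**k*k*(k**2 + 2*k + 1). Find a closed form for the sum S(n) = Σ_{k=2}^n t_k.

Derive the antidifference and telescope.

r(k) = 2*(-k**2 - 4*k - 4)/(k*(k + 1)) after simplifying.
Take A(k)=-2, B(k)=1, C(k)=k**3 + 2*k**2 + k.
Need (-2)·f(k+1) − (1)·f(k) = k**3 + 2*k**2 + k.
d = 3 from the (0,0,3) case.
Coefficient equations give f(k) = -k*(k - 1)*(k + 1)/3.
Get s_k = R·t_k = (-2)**k*k*(1 - k**2) with R(k) = B(k−1)f(k)/C(k) = -(k - 1)/(3*(k + 1)).
s_(k+1) − s_k = 3*(-2)**k*k*(k**2 + 2*k + 1) = t_k.
s_(n+1) = 2*(-2)**n*n*(n**2 + 3*n + 2) and s_(2) = -24, so S(n) = 2*(-2)**n*n**3 + 6*(-2)**n*n**2 + 4*(-2)**n*n + 24.

S(n) = 2*(-2)**n*n**3 + 6*(-2)**n*n**2 + 4*(-2)**n*n + 24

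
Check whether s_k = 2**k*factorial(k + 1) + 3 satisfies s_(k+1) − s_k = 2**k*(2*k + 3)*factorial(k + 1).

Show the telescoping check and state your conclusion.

Valid: the claim telescopes to t_k.

s_(k+1) = 2**(k + 1)*factorial(k + 2) + 3
s_(k+1) − s_k = 2**k*(2*k + 3)*factorial(k + 1)
(s_(k+1) − s_k) − t_k = 0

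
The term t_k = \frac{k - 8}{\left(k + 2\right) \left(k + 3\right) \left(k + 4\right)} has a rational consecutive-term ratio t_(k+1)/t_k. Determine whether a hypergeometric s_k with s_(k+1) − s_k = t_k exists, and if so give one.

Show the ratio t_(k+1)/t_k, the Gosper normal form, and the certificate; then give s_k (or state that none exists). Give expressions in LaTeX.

The ratio is (k - 7)*(k + 2)/((k - 8)*(k + 5)).
Gosper form: A/B · C(k+1)/C(k) with A=k + 2, B=k + 5, C=k - 8.
Need (k + 2)·f(k+1) − (k + 4)·f(k) = k - 8.
Bound: deg f ≤ 2.
A polynomial solution: f(k) = -k*(k + 7)/2.
So s_k = (B(k−1)f/C)·t_k = (-k*(k + 4)*(k + 7)/(2*(k - 8)))·t_k = k*(-k - 7)/(2*(k + 2)*(k + 3)).
Δs = (k - 8)/(k**3 + 9*k**2 + 26*k + 24), as required.

s_k = \frac{k \left(- k - 7\right)}{2 \left(k + 2\right) \left(k + 3\right)}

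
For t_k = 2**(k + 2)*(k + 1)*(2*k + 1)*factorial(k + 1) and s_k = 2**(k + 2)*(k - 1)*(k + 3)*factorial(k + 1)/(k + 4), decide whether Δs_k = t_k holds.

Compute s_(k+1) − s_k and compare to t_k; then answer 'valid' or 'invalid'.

Invalid: residual -2**(k + 2)*(2*k**3 + 11*k**2 + 12*k + 5)*factorial(k + 1)/((k + 4)*(k + 5)) ≠ 0.

s_(k+1) = 2**(k + 3)*k*(k + 4)*factorial(k + 2)/(k + 5)
s_(k+1) − s_k = 2**(k + 2)*(2*k**4 + 19*k**3 + 57*k**2 + 57*k + 15)*factorial(k + 1)/((k + 4)*(k + 5))
(s_(k+1) − s_k) − t_k = -2**(k + 2)*(2*k**3 + 11*k**2 + 12*k + 5)*factorial(k + 1)/((k + 4)*(k + 5))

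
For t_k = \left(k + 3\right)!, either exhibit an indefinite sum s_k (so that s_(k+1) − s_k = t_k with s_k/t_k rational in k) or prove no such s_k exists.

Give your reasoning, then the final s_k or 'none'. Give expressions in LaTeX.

Ratio r(k) = k + 4.
A = k + 4, B = 1, C = 1.
f must satisfy (k + 4)·f(k+1) − (1)·f(k) = 1.
From deg A=1, deg B=0, deg C=0: d=-1.
Bound -1 < 0, so the key equation has no polynomial solution.

none — t_k is not Gosper-summable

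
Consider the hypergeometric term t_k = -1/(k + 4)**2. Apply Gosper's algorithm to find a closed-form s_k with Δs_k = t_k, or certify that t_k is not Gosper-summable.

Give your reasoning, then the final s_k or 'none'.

Ratio r(k) = (k + 4)**2/(k + 5)**2.
Take A(k)=k**2 + 8*k + 16, B(k)=k**2 + 10*k + 25, C(k)=1.
Need (k**2 + 8*k + 16)·f(k+1) − (k**2 + 8*k + 16)·f(k) = 1.
Bound: deg f ≤ 0.
Generic f = c0 gives residual -1; -1 = 0 cannot hold, so t_k is not Gosper-summable.

none (Gosper's algorithm certifies no s_k)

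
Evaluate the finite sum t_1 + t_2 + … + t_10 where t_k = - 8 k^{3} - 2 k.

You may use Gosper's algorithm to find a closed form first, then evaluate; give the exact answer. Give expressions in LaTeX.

Step 1: r(k) = (k + 4*(k + 1)**3 + 1)/(k*(4*k**2 + 1)).
A = 1, B = 1, C = k**3 + k/4.
Solve (1)·f(k+1) − (1)·f(k) = k**3 + k/4.
deg f ≤ 4 (via 0,0,3).
Match coefficients ⇒ f(k) = k*(k - 1)*(2*k**2 - 2*k + 1)/8.
Certificate R = B(k−1)f/C = (k - 1)*(2*k**2 - 2*k + 1)/(2*(4*k**2 + 1)) gives s_k = k*(-2*k**3 + 4*k**2 - 3*k + 1).
Verify: -8*k**3 - 2*k matches t_k.
Sum = s_(11) − s_(1); s_(11) = -24310, s_(1) = 0 ⇒ -24310.

Σ = -24310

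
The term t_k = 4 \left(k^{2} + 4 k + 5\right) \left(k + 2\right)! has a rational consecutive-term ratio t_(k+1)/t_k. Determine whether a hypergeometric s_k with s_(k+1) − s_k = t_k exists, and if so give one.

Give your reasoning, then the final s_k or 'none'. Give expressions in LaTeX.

r(k) = (k + 3)*(4*k + (k + 1)**2 + 9)/(k**2 + 4*k + 5) after simplifying.
So A=k + 3 and B=1, with C=k**2 + 4*k + 5.
Key eq: (k + 3)·f(k+1) = (1)·f(k) + (k**2 + 4*k + 5).
d = 1 from the (1,0,2) case.
Solve for f: f(k) = k + 1 (degree 1 ≤ 1).
So s_k = (B(k−1)f/C)·t_k = ((k + 1)/(k**2 + 4*k + 5))·t_k = 4*(k + 1)*factorial(k + 2).
Verify: 4*(k**2 + 4*k + 5)*factorial(k + 2) matches t_k.

s_k = 4 \left(k + 1\right) \left(k + 2\right)!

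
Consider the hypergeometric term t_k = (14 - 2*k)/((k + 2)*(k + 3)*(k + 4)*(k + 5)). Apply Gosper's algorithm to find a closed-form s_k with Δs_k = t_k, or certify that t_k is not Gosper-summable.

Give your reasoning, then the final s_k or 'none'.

t_(k+1)/t_k = (k - 6)*(k + 2)/((k - 7)*(k + 6)).
Normal form (A,B,C) = (k + 2, k + 6, k - 7).
Key eq: (k + 2)·f(k+1) = (k + 5)·f(k) + (k - 7).
deg f ≤ 3 (via 1,1,1).
A polynomial solution: f(k) = -k*(k**2 + 9*k + 32)/12.
Certificate R = B(k−1)f/C = -k*(k + 5)*(k**2 + 9*k + 32)/(12*(k - 7)) gives s_k = k*(k**2 + 9*k + 32)/(6*(k + 2)*(k + 3)*(k + 4)).
Verify: 2*(7 - k)/(k**4 + 14*k**3 + 71*k**2 + 154*k + 120) matches t_k.

s_k = k*(k**2 + 9*k + 32)/(6*(k + 2)*(k + 3)*(k + 4))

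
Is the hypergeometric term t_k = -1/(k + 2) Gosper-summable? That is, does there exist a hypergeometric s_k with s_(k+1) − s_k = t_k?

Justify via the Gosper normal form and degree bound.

No — t_k has no hypergeometric antidifference.

Ratio r(k) = (k + 2)/(k + 3).
Normal form (A,B,C) = (k + 2, k + 3, 1).
f must satisfy (k + 2)·f(k+1) − (k + 2)·f(k) = 1.
deg f ≤ 0 (via 1,1,0).
Put f(k) = c0: A·f(k+1) − B(k−1)·f(k) − C = -1; need -1 = 0 — inconsistent ⇒ no f, not summable.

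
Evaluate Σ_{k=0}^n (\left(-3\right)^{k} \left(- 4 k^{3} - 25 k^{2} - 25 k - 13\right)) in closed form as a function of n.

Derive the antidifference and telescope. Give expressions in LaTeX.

S(n) = - 3 \left(-3\right)^{n} n^{3} - 21 \left(-3\right)^{n} n^{2} - 27 \left(-3\right)^{n} n - 12 \left(-3\right)^{n} - 1

The ratio is 3*(-4*k**3 - 37*k**2 - 87*k - 67)/(4*k**3 + 25*k**2 + 25*k + 13).
Factor: A=-3; B=1; C=k**3 + 25*k**2/4 + 25*k/4 + 13/4.
Solve (-3)·f(k+1) − (1)·f(k) = k**3 + 25*k**2/4 + 25*k/4 + 13/4.
deg f ≤ 3 (via 0,0,3).
A polynomial solution: f(k) = -(k**3 + 4*k**2 - 2*k + 1)/4.
Then R = B(k−1)f/C = -(k**3 + 4*k**2 - 2*k + 1)/(4*k**3 + 25*k**2 + 25*k + 13), so s_k = R(k)·t_k = (-3)**k*(k**3 + 4*k**2 - 2*k + 1).
Δs = (-3)**k*(-4*k**3 - 25*k**2 - 25*k - 13), as required.
Σ_(k=0)^n t_k = s_(n+1) − s_(0) = ((-3)**(n + 1)*(n**3 + 7*n**2 + 9*n + 4)) − (1), i.e. -3*(-3)**n*n**3 - 21*(-3)**n*n**2 - 27*(-3)**n*n - 12*(-3)**n - 1.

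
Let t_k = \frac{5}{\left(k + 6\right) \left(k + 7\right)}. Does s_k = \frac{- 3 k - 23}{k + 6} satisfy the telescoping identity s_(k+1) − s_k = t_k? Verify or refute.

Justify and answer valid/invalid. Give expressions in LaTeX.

s_(k+1) = (-3*k - 26)/(k + 7)
s_(k+1) − s_k = 5/(k**2 + 13*k + 42)
(s_(k+1) − s_k) − t_k = 0

valid (s_(k+1) − s_k reduces to t_k)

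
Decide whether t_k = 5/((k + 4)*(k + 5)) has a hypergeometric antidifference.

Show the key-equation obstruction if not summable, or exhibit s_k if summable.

Yes. s_k = 5*k/(4*(k + 4)).

The ratio is (k + 4)/(k + 6).
Take A(k)=k + 4, B(k)=k + 6, C(k)=1.
Key eq: (k + 4)·f(k+1) = (k + 5)·f(k) + (1).
d = 1 from the (1,1,0) case.
Solving with deg f ≤ 1: f(k) = k/4.
So s_k = (B(k−1)f/C)·t_k = (k*(k + 5)/4)·t_k = 5*k/(4*(k + 4)).
s_(k+1) − s_k = 5/(k**2 + 9*k + 20) = t_k.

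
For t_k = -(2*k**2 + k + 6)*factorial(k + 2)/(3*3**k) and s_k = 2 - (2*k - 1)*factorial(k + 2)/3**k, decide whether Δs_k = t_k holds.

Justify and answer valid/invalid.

valid (s_(k+1) − s_k reduces to t_k)

s_(k+1) = -3**(-k - 1)*(2*k + 1)*factorial(k + 3) + 2
s_(k+1) − s_k = -(2*k**2 + k + 6)*factorial(k + 2)/(3*3**k)
(s_(k+1) − s_k) − t_k = 0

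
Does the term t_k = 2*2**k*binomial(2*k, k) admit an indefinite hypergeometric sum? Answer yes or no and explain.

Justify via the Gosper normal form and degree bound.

Ratio r(k) = 4*(2*k + 1)/(k + 1).
Factor: A=8*k + 4; B=k + 1; C=1.
Key eq: (8*k + 4)·f(k+1) = (k)·f(k) + (1).
deg f ≤ -1 (via 1,1,0).
deg f ≤ -1 is impossible — no certificate.

No. Not Gosper-summable.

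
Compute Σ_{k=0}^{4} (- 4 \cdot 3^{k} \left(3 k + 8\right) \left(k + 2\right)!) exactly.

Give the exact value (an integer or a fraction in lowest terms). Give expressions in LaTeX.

Σ = -4898872

Step 1: r(k) = 3*(k + 3)*(3*k + 11)/(3*k + 8).
A = 3*k + 9, B = 1, C = k + 8/3.
f must satisfy (3*k + 9)·f(k+1) − (1)·f(k) = k + 8/3.
From deg A=1, deg B=0, deg C=1: d=0.
Solve for f: f(k) = 1/3 (degree 0 ≤ 0).
Then R = B(k−1)f/C = 1/(3*k + 8), so s_k = R(k)·t_k = -4*3**k*factorial(k + 2).
Check: Δs_k = -4*3**k*(3*k + 8)*factorial(k + 2). ✓
Evaluate s at k=5 and k=0: -4898880 and -8; difference -4898872.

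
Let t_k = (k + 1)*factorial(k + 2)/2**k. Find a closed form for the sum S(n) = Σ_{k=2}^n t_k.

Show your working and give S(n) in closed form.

r(k) = (k + 2)*(k + 3)/(2*(k + 1)) after simplifying.
So A=k/2 + 3/2 and B=1, with C=k + 1.
f must satisfy (k/2 + 3/2)·f(k+1) − (1)·f(k) = k + 1.
From deg A=1, deg B=0, deg C=1: d=0.
Solve for f: f(k) = 2 (degree 0 ≤ 0).
Certificate R = B(k−1)f/C = 2/(k + 1) gives s_k = 2**(1 - k)*factorial(k + 2).
s_(k+1) − s_k = (k + 1)*factorial(k + 2)/2**k = t_k.
Σ_(k=2)^n t_k = s_(n+1) − s_(2) = (factorial(n + 3)/2**n) − (12), i.e. -12 + factorial(n + 3)/2**n.

S(n) = -12 + factorial(n + 3)/2**n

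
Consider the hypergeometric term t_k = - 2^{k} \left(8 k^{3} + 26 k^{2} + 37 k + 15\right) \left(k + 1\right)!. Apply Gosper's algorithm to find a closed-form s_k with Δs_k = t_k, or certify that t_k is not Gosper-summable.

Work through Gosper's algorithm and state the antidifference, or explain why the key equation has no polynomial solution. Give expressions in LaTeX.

Step 1: r(k) = 2*(8*k**4 + 66*k**3 + 213*k**2 + 312*k + 172)/(8*k**3 + 26*k**2 + 37*k + 15).
Normal form (A,B,C) = (2*k + 4, 1, k**3 + 13*k**2/4 + 37*k/8 + 15/8).
Set up (2*k + 4)·f(k+1) − (1)·f(k) − (k**3 + 13*k**2/4 + 37*k/8 + 15/8) = 0.
From deg A=1, deg B=0, deg C=3: d=2.
Solve for f: f(k) = (4*k**2 - k + 1)/8 (degree 2 ≤ 2).
So s_k = (B(k−1)f/C)·t_k = ((4*k**2 - k + 1)/(8*k**3 + 26*k**2 + 37*k + 15))·t_k = -2**k*(4*k**2 - k + 1)*factorial(k + 1).
Δs = -2**k*(8*k**3 + 26*k**2 + 37*k + 15)*factorial(k + 1), as required.

s_k = - 2^{k} \left(4 k^{2} - k + 1\right) \left(k + 1\right)!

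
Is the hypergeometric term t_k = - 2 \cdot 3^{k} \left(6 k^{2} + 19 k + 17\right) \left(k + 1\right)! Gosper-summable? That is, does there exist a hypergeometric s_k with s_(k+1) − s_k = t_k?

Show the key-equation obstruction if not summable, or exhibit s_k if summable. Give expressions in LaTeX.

Step 1: r(k) = 3*(6*k**3 + 43*k**2 + 104*k + 84)/(6*k**2 + 19*k + 17).
So A=3*k + 6 and B=1, with C=k**2 + 19*k/6 + 17/6.
f must satisfy (3*k + 6)·f(k+1) − (1)·f(k) = k**2 + 19*k/6 + 17/6.
deg f ≤ 1 (via 1,0,2).
Solve for f: f(k) = (2*k + 1)/6 (degree 1 ≤ 1).
So s_k = (B(k−1)f/C)·t_k = ((2*k + 1)/(6*k**2 + 19*k + 17))·t_k = -2*3**k*(2*k + 1)*factorial(k + 1).
Check: Δs_k = -2*3**k*(6*k**2 + 19*k + 17)*factorial(k + 1). ✓

Yes. s_k = - 2 \cdot 3^{k} \left(2 k + 1\right) \left(k + 1\right)!.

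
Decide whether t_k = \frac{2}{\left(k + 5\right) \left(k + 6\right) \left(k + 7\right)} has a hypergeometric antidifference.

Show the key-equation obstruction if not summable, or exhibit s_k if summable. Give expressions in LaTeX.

Yes. s_k = \frac{k \left(k + 11\right)}{30 \left(k + 5\right) \left(k + 6\right)}.

Ratio r(k) = (k + 5)/(k + 8).
Normal form (A,B,C) = (k + 5, k + 8, 1).
Set up (k + 5)·f(k+1) − (k + 7)·f(k) − (1) = 0.
Degrees (1,1,0) ⇒ d ≤ 2.
A polynomial solution: f(k) = k*(k + 11)/60.
R(k) = B(k−1)·f(k)/C(k) = k*(k + 7)*(k + 11)/60; s_k = R·t_k = k*(k + 11)/(30*(k + 5)*(k + 6)).
s_(k+1) − s_k = 2/(k**3 + 18*k**2 + 107*k + 210) = t_k.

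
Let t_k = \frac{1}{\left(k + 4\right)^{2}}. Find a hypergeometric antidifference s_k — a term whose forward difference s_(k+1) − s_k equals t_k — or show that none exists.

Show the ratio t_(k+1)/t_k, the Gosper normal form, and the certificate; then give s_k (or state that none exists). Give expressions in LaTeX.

r(k) = (k + 4)**2/(k + 5)**2 after simplifying.
A = k**2 + 8*k + 16, B = k**2 + 10*k + 25, C = 1.
f must satisfy (k**2 + 8*k + 16)·f(k+1) − (k**2 + 8*k + 16)·f(k) = 1.
d = 0 from the (2,2,0) case.
Put f(k) = c0: A·f(k+1) − B(k−1)·f(k) − C = -1; need -1 = 0 — inconsistent ⇒ no f, not summable.

not Gosper-summable; s_k does not exist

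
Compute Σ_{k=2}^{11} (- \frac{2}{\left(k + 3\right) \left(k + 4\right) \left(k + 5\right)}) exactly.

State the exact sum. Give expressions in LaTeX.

The ratio is (k + 3)/(k + 6).
Take A(k)=k + 3, B(k)=k + 6, C(k)=1.
Key eq: (k + 3)·f(k+1) = (k + 5)·f(k) + (1).
Bound: deg f ≤ 2.
Match coefficients ⇒ f(k) = k*(k + 7)/24.
Get s_k = R·t_k = k*(-k - 7)/(12*(k + 3)*(k + 4)) with R(k) = B(k−1)f(k)/C(k) = k*(k + 5)*(k + 7)/24.
Verify: -2/(k**3 + 12*k**2 + 47*k + 60) matches t_k.
Telescoping: Σ = s_(12) − s_(2) = -19/240 − (-1/20) = -7/240.

Σ = -7/240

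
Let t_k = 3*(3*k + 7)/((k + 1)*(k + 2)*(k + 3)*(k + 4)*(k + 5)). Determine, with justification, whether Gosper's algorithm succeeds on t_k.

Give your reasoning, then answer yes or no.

Step 1: r(k) = (k + 1)*(3*k + 10)/((k + 6)*(3*k + 7)).
Gosper form: A/B · C(k+1)/C(k) with A=k + 1, B=k + 6, C=k + 7/3.
Solve (k + 1)·f(k+1) − (k + 5)·f(k) = k + 7/3.
Degrees (1,1,1) ⇒ d ≤ 4.
Coefficient equations give f(k) = k*(k + 2)*(k**2 + 8*k + 19)/36.
Then R = B(k−1)f/C = k*(k + 2)*(k + 5)*(k**2 + 8*k + 19)/(12*(3*k + 7)), so s_k = R(k)·t_k = k*(k**2 + 8*k + 19)/(4*(k**3 + 8*k**2 + 19*k + 12)).
Verify: 3*(3*k + 7)/(k**5 + 15*k**4 + 85*k**3 + 225*k**2 + 274*k + 120) matches t_k.

Yes. s_k = k*(k**2 + 8*k + 19)/(4*(k**3 + 8*k**2 + 19*k + 12)).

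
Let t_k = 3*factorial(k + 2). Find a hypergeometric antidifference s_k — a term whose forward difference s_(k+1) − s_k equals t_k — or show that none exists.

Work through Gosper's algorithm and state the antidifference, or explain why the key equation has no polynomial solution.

not Gosper-summable; s_k does not exist

Step 1: r(k) = k + 3.
A = k + 3, B = 1, C = 1.
Solve (k + 3)·f(k+1) − (1)·f(k) = 1.
Bound: deg f ≤ -1.
Negative degree bound (-1): no f exists, t_k not Gosper-summable.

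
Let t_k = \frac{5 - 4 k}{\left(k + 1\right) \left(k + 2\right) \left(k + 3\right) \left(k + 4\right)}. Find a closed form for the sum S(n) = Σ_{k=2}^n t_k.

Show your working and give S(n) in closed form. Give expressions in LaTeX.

S(n) = \frac{- n^{3} - 9 n^{2} + 14 n - 4}{20 \left(n^{3} + 9 n^{2} + 26 n + 24\right)}

Ratio r(k) = (k + 1)*(4*k - 1)/((k + 5)*(4*k - 5)).
Factor: A=k + 1; B=k + 5; C=k - 5/4.
Set up (k + 1)·f(k+1) − (k + 4)·f(k) − (k - 5/4) = 0.
Degrees (1,1,1) ⇒ d ≤ 3.
Solve for f: f(k) = -k*(k**2 + 6*k + 23)/24 (degree 3 ≤ 3).
Get s_k = R·t_k = k*(k**2 + 6*k + 23)/(6*(k + 1)*(k + 2)*(k + 3)) with R(k) = B(k−1)f(k)/C(k) = -k*(k + 4)*(k**2 + 6*k + 23)/(6*(4*k - 5)).
Verify: (5 - 4*k)/(k**4 + 10*k**3 + 35*k**2 + 50*k + 24) matches t_k.
Evaluate: s_(n+1) = (n**3 + 9*n**2 + 38*n + 30)/(6*(n**3 + 9*n**2 + 26*n + 24)); subtract s_(2) = 13/60 ⇒ S(n) = (-n**3 - 9*n**2 + 14*n - 4)/(20*(n**3 + 9*n**2 + 26*n + 24)).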